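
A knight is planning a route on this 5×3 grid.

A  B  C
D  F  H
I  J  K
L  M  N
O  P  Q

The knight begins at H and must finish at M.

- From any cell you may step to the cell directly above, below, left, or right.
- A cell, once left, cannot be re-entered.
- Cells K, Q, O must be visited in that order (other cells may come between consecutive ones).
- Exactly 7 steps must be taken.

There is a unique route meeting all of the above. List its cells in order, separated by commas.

H, K, N, Q, P, O, L, M

The waypoints must appear in the order K, Q, O, with no cell reused.
Route from H: down 3 to Q, left 2 to O, up 1 to L, right 1 to M — 7 moves in all.
Check: order respected (K at step 1, Q at step 3, O at step 5); 7 moves as required.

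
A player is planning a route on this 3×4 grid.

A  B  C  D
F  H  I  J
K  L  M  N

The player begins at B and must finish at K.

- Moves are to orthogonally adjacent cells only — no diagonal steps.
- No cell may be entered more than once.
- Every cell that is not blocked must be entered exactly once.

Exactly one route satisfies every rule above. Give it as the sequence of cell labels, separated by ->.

Need to visit all 12 open cells exactly once, starting at B and ending at K.
Cell D has only two open neighbours (J and C), so the path must pass straight through it: one of those is the cell it's entered from and the other is where it exits.
Route from B: left to A, down to F, 2× right (reaching I), up to C, right to D, 2× down (reaching N), 3× left (reaching K) — 11 moves in all.
Check: all 12 open cells covered.

B -> A -> F -> H -> I -> C -> D -> J -> N -> M -> L -> K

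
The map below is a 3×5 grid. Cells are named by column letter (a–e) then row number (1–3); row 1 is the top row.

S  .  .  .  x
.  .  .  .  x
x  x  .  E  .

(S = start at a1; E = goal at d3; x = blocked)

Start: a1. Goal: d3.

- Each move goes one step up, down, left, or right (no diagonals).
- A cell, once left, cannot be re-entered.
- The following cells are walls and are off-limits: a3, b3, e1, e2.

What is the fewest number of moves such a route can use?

The Manhattan distance from a1 to d3 is |1−3| + |1−4| = 5, so at least 5 moves are needed.
A route of 5 moves achieves this: a1 → a2 → b2 → c2 → c3 → d3.
Since 5 matches the lower bound, it is optimal.

5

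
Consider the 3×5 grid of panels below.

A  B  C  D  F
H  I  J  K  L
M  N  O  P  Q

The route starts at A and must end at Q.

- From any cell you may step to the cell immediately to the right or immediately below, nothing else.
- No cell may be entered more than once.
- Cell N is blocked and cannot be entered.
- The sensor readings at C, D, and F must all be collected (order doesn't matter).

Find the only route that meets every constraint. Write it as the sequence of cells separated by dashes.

A - B - C - D - F - L - Q

Moves only go right or down, so the column and row indices never decrease.
Route from A: right 4 to F, down 2 to Q — 6 moves in all.
Check: all required cells visited.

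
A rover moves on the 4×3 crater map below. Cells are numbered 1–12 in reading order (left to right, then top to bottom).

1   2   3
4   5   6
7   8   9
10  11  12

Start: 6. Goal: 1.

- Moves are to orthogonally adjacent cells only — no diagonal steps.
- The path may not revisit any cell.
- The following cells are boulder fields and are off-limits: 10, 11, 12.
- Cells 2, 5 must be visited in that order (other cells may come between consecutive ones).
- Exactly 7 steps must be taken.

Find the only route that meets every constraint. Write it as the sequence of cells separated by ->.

The waypoints must appear in the order 2, 5, with no cell reused.
Route from 6: up to 3, left to 2, 2× down (reaching 8), left to 7, 2× up (reaching 1) — 7 moves in all.
Check: order respected (2 at step 2, 5 at step 3); 7 moves as required.

6 -> 3 -> 2 -> 5 -> 8 -> 7 -> 4 -> 1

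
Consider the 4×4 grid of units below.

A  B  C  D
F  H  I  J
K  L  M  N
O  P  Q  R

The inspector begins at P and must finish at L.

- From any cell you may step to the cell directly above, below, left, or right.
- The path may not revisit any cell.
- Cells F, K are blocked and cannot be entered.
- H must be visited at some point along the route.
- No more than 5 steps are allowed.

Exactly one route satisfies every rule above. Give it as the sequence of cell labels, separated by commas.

The 5-move cap with required stops at H leaves no slack for detours.
Route from P: right to Q, 2× up (reaching I), left to H, down to L — 5 moves in all.
Check: all required cells visited; 5 ≤ 5 moves.

P, Q, M, I, H, L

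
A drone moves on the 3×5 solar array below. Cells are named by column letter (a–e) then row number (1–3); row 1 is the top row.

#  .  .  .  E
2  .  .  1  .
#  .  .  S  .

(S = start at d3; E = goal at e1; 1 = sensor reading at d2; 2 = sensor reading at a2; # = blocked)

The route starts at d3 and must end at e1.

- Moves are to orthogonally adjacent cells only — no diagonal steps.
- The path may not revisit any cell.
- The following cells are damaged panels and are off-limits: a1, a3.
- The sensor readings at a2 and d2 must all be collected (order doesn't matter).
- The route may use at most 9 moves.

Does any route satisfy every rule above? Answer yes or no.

no

a2 must be visited but has only one open neighbour (b2), and it is neither the start nor the goal — the route would have to enter and leave through b2, re-entering it.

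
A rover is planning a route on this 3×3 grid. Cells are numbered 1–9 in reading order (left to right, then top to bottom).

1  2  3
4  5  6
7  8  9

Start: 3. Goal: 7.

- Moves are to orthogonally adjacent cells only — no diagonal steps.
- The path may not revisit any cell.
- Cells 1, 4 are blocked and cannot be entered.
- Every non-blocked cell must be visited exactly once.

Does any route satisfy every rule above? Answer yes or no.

yes

One route that works: 3 → 2 → 5 → 6 → 9 → 8 → 7.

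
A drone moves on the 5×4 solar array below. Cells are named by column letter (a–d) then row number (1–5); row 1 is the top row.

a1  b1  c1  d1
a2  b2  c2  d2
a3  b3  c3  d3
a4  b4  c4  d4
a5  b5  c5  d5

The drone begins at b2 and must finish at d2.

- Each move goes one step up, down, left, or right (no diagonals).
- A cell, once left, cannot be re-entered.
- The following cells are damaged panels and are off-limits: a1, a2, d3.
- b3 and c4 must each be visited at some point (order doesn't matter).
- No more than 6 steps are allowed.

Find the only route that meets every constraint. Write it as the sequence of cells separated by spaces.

The 6-move cap with required stops at b3, c4 leaves no slack for detours.
Route from b2: 2× down (reaching b4), right to c4, 2× up (reaching c2), right to d2 — 6 moves in all.
Check: all required cells visited; 6 ≤ 6 moves.

b2 b3 b4 c4 c3 c2 d2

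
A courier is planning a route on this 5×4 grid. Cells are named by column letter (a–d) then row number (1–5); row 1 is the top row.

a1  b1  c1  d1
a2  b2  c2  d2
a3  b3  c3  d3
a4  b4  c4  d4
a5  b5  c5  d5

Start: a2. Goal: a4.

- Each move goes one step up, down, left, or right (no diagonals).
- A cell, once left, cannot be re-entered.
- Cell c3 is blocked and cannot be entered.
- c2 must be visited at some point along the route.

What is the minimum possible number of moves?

8

Any route passes through c2 somewhere between a2 and a4. Summing Manhattan distances along the two legs (a2 → c2 → a4) gives a lower bound of 2 + 4 = 6 moves.
The shortest route satisfying every rule uses 8 moves: a2 → a1 → b1 → c1 → c2 → b2 → b3 → b4 → a4.
The no-revisit rule (legs can't share cells) pushes the minimum above the 6-move bound; an exhaustive check rules out every length from 6 to 7, leaving 8 as the minimum.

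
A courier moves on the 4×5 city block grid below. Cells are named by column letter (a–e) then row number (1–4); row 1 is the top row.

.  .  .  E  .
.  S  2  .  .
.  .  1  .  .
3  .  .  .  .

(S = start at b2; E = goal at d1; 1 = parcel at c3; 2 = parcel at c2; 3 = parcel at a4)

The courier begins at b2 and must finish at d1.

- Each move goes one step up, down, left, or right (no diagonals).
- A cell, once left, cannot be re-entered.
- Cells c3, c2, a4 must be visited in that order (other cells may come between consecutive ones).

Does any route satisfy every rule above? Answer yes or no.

yes

One route that works: b2 → b3 → c3 → c2 → c1 → b1 → a1 → a2 → a3 → a4 → b4 → c4 → d4 → d3 → d2 → d1.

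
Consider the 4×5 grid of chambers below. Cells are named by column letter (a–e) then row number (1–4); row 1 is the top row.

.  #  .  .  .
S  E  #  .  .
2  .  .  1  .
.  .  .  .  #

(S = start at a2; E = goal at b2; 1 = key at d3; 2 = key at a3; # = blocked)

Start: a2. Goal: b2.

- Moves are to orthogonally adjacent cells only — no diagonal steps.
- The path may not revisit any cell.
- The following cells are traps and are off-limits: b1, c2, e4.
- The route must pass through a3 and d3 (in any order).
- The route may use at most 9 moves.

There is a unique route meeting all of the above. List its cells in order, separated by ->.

The budget equals the shortest possible length, so every move has to be on a shortest route through the required cells.
Route from a2: down 2 to a4, right 3 to d4, up 1 to d3, left 2 to b3, up 1 to b2 — 9 moves in all.
Check: all required cells visited; 9 ≤ 9 moves.

a2 -> a3 -> a4 -> b4 -> c4 -> d4 -> d3 -> c3 -> b3 -> b2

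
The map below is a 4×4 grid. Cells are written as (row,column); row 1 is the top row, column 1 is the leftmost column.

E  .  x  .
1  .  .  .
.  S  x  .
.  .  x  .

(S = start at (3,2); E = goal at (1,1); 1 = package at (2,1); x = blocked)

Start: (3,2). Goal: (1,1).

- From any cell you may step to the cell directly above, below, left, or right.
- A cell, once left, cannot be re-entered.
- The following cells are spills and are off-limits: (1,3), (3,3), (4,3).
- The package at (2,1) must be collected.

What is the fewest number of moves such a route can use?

3

Any route passes through (2,1) somewhere between (3,2) and (1,1). Summing Manhattan distances along the two legs ((3,2) → (2,1) → (1,1)) gives a lower bound of 2 + 1 = 3 moves.
A route of 3 moves achieves this: (3,2) → (2,2) → (2,1) → (1,1).
Since 3 matches the lower bound, it is optimal.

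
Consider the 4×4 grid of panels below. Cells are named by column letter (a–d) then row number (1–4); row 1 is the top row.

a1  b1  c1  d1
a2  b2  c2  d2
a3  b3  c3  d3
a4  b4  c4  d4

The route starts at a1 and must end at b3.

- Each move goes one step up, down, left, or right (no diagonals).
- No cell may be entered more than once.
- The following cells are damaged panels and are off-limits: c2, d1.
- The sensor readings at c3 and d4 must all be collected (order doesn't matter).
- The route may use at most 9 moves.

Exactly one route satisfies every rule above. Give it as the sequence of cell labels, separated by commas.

a1, a2, a3, a4, b4, c4, d4, d3, c3, b3

The 9-move cap with required stops at c3, d4 leaves no slack for detours.
Route from a1: down 3 to a4, right 3 to d4, up 1 to d3, left 2 to b3 — 9 moves in all.
Check: all required cells visited; 9 ≤ 9 moves.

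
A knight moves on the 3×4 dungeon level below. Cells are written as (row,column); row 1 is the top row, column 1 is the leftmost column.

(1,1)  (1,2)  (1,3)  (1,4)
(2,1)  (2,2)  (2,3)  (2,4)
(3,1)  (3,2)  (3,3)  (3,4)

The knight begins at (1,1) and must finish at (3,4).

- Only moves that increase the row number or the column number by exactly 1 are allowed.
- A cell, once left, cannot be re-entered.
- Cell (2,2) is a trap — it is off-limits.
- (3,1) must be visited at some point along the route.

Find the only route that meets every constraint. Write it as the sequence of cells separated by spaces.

Moves only go right or down, so the column and row indices never decrease.
Route from (1,1): 2× down (reaching (3,1)), 3× right (reaching (3,4)) — 5 moves in all.
Check: all required cells visited.

(1,1) (2,1) (3,1) (3,2) (3,3) (3,4)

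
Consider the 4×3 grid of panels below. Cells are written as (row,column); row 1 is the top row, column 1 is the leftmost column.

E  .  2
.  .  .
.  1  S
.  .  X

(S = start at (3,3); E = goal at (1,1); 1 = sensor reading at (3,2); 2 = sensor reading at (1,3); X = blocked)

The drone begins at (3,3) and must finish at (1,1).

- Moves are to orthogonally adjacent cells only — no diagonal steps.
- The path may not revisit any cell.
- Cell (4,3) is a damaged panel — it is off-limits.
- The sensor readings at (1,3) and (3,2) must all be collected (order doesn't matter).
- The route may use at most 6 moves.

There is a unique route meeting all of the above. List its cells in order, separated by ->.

The 6-move cap with required stops at (1,3), (3,2) leaves no slack for detours.
Route from (3,3): left 1 to (3,2), up 1 to (2,2), right 1 to (2,3), up 1 to (1,3), left 2 to (1,1) — 6 moves in all.
Check: all required cells visited; 6 ≤ 6 moves.

(3,3) -> (3,2) -> (2,2) -> (2,3) -> (1,3) -> (1,2) -> (1,1)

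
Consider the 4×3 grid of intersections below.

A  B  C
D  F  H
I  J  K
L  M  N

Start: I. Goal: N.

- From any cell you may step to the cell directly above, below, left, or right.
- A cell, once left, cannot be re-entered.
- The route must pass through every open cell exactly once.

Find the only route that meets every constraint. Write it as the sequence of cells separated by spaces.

I L M J F D A B C H K N

Need to visit all 12 open cells exactly once, starting at I and ending at N.
Cell C has only two open neighbours (H and B), so the path must pass straight through it: one of those is the cell it's entered from and the other is where it exits.
Route from I: down to L, right to M, 2× up (reaching F), left to D, up to A, 2× right (reaching C), 3× down (reaching N) — 11 moves in all.
Check: all 12 open cells covered.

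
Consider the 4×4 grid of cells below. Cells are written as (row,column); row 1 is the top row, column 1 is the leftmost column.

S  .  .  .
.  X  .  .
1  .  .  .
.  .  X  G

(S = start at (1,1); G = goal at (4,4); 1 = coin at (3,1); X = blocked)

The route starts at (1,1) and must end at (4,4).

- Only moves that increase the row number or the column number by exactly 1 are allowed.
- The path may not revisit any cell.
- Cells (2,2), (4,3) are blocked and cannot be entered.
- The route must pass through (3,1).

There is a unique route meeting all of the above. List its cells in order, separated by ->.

(1,1) -> (2,1) -> (3,1) -> (3,2) -> (3,3) -> (3,4) -> (4,4)

Moves only go right or down, so the column and row indices never decrease.
Route from (1,1): 2× down (reaching (3,1)), 3× right (reaching (3,4)), down to (4,4) — 6 moves in all.
Check: all required cells visited.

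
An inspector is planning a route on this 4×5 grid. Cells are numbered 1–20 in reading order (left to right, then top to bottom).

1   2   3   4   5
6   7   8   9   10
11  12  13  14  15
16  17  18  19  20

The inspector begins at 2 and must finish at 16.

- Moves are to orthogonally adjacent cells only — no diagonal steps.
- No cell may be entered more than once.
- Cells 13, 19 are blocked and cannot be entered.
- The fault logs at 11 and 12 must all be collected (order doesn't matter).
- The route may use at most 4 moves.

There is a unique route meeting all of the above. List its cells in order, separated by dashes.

2 - 7 - 12 - 11 - 16

Any route must reach 11 and 12 and still end at 16 within 4 moves, so the order of the required stops is forced.
Route from 2: down 2 to 12, left 1 to 11, down 1 to 16 — 4 moves in all.
Check: all required cells visited; 4 ≤ 4 moves.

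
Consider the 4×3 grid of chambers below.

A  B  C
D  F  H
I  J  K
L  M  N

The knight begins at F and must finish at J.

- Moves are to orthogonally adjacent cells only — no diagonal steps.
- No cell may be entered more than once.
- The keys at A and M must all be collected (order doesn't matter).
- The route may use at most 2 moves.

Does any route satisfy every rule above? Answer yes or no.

no

Even ignoring the no-revisit rule, getting from F to J, taking the cheapest ordering F → A → M → J needs at least 2 + 4 + 1 = 7 moves (Manhattan distance per leg), which exceeds the 2-move limit.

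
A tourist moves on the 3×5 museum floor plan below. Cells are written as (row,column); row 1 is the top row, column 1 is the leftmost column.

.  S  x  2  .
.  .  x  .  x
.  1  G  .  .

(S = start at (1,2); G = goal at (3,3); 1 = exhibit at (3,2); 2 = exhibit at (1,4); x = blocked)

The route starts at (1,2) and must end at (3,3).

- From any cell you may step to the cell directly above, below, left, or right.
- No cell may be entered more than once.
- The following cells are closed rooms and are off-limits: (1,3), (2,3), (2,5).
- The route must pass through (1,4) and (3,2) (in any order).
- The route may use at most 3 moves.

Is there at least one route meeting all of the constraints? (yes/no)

Every way from (1,2) to (1,4) runs through (3,3) — but (3,3) is where the route must end, so it would be entered once on the way to (1,4) and again at the finish.

no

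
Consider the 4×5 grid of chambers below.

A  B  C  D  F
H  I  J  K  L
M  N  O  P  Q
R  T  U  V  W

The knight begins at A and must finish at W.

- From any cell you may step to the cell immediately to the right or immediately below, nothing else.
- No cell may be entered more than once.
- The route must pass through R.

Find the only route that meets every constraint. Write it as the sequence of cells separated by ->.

A -> H -> M -> R -> T -> U -> V -> W

Moves only go right or down, so the column and row indices never decrease.
Route from A: 3× down (reaching R), 4× right (reaching W) — 7 moves in all.
Check: all required cells visited.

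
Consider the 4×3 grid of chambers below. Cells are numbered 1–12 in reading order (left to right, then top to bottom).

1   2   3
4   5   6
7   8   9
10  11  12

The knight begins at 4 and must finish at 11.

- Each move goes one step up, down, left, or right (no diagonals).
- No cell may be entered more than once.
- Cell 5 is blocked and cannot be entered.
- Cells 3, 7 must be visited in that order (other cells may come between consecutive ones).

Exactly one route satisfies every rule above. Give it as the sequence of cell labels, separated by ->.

4 -> 1 -> 2 -> 3 -> 6 -> 9 -> 8 -> 7 -> 10 -> 11

The waypoints must appear in the order 3, 7, with no cell reused.
Route from 4: up to 1, 2× right (reaching 3), 2× down (reaching 9), 2× left (reaching 7), down to 10, right to 11 — 9 moves in all.
Check: order respected (3 at step 3, 7 at step 7).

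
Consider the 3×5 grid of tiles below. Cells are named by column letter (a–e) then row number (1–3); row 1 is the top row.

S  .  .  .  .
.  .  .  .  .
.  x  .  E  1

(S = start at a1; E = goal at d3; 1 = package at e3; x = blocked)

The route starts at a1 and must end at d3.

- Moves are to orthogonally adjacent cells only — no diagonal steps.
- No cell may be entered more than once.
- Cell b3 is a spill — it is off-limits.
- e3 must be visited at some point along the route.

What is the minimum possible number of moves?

7

Any route passes through e3 somewhere between a1 and d3. Summing Manhattan distances along the two legs (a1 → e3 → d3) gives a lower bound of 6 + 1 = 7 moves.
A route of 7 moves achieves this: a1 → a2 → b2 → c2 → d2 → e2 → e3 → d3.
Since 7 matches the lower bound, it is optimal.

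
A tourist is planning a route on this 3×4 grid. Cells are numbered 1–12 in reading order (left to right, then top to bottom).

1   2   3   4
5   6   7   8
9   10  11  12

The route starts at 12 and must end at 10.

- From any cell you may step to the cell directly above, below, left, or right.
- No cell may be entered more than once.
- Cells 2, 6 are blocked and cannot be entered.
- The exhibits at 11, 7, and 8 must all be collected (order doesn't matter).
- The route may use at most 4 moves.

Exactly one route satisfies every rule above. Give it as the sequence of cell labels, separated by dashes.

12 - 8 - 7 - 11 - 10

The budget equals the shortest possible length, so every move has to be on a shortest route through the required cells.
Route from 12: up 1 to 8, left 1 to 7, down 1 to 11, left 1 to 10 — 4 moves in all.
Check: all required cells visited; 4 ≤ 4 moves.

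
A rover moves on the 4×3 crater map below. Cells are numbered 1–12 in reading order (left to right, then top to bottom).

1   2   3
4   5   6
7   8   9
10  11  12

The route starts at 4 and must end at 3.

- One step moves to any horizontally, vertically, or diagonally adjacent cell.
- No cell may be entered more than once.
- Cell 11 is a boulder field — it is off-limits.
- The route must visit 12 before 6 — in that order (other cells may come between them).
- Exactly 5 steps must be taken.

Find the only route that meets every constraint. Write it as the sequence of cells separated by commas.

4, 8, 12, 9, 6, 3

The waypoints must appear in the order 12, 6, with no cell reused.
Route from 4: down-right 2 to 12, up 3 to 3 — 5 moves in all.
Check: order respected (12 at step 2, 6 at step 4); 5 moves as required.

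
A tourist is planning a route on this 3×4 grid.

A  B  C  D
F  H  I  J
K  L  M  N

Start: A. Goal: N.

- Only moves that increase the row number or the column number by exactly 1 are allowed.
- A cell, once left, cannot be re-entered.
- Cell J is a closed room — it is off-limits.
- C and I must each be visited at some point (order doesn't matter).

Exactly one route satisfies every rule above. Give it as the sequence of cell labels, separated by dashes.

Moves only go right or down, so the column and row indices never decrease.
Route from A: right 2 to C, down 2 to M, right 1 to N — 5 moves in all.
Check: all required cells visited.

A - B - C - I - M - N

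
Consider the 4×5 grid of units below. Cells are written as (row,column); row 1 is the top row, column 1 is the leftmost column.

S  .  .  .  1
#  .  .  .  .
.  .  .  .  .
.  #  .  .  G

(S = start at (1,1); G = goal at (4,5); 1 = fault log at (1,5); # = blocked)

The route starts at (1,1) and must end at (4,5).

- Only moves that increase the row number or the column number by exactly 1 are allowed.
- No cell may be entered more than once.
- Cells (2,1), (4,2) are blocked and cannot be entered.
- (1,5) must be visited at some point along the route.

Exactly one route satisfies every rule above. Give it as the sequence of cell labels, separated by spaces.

(1,1) (1,2) (1,3) (1,4) (1,5) (2,5) (3,5) (4,5)

Moves only go right or down, so the column and row indices never decrease.
Route from (1,1): right 4 to (1,5), down 3 to (4,5) — 7 moves in all.
Check: all required cells visited.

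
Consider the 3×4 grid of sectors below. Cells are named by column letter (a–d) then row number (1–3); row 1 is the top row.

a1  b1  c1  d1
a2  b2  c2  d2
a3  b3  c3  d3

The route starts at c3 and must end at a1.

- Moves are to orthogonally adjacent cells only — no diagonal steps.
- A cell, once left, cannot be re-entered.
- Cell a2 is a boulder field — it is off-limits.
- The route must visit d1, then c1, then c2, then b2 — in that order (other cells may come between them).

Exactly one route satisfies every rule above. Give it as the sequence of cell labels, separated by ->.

c3 -> d3 -> d2 -> d1 -> c1 -> c2 -> b2 -> b1 -> a1

The waypoints must appear in the order d1, c1, c2, b2, with no cell reused.
Route from c3: right to d3, 2× up (reaching d1), left to c1, down to c2, left to b2, up to b1, left to a1 — 8 moves in all.
Check: order respected (d1 at step 3, c1 at step 4, c2 at step 5, b2 at step 6).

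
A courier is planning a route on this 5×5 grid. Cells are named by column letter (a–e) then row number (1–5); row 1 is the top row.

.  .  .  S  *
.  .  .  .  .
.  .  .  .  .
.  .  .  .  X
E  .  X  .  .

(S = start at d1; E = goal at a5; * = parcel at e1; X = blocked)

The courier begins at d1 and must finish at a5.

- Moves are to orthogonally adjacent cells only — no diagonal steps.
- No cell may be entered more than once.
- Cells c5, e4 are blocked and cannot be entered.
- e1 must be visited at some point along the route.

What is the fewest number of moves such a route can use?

9

Any route passes through e1 somewhere between d1 and a5. Summing Manhattan distances along the two legs (d1 → e1 → a5) gives a lower bound of 1 + 8 = 9 moves.
A route of 9 moves achieves this: d1 → e1 → e2 → e3 → d3 → d4 → c4 → b4 → b5 → a5.
Since 9 matches the lower bound, it is optimal.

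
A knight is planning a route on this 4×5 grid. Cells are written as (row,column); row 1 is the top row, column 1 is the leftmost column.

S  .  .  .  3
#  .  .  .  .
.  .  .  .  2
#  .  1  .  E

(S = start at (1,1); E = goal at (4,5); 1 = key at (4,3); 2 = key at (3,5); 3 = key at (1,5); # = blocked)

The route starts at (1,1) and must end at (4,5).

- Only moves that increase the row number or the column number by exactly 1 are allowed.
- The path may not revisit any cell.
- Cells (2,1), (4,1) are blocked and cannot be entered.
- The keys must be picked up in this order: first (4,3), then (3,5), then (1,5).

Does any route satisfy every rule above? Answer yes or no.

no

(3,5) lies above (4,3), so going from (4,3) to (3,5) would need an upward move — but moves only go right/down, so (4,3) cannot be visited before (3,5).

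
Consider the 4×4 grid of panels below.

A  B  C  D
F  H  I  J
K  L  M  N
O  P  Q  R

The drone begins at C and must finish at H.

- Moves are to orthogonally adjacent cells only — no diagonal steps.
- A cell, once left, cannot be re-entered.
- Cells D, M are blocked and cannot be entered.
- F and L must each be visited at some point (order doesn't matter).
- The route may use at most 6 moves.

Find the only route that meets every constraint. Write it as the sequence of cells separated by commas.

C, B, A, F, K, L, H

The 6-move cap with required stops at F, L leaves no slack for detours.
Route from C: 2× left (reaching A), 2× down (reaching K), right to L, up to H — 6 moves in all.
Check: all required cells visited; 6 ≤ 6 moves.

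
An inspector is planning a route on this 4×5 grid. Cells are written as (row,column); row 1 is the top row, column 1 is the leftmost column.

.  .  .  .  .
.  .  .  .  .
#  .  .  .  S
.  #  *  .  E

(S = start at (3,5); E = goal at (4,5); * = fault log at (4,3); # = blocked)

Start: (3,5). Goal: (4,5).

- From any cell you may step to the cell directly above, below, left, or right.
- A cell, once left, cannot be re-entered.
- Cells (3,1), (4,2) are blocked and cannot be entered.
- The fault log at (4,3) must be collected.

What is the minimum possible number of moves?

5

Any route passes through (4,3) somewhere between (3,5) and (4,5). Summing Manhattan distances along the two legs ((3,5) → (4,3) → (4,5)) gives a lower bound of 3 + 2 = 5 moves.
A route of 5 moves achieves this: (3,5) → (3,4) → (3,3) → (4,3) → (4,4) → (4,5).
Since 5 matches the lower bound, it is optimal.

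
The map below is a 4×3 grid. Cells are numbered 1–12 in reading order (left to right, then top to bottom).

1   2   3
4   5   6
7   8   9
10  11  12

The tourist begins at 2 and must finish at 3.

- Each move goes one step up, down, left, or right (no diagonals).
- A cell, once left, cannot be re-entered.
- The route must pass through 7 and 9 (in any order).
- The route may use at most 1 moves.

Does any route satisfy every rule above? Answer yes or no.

no

Even ignoring the no-revisit rule, getting from 2 to 3, taking the cheapest ordering 2 → 7 → 9 → 3 needs at least 3 + 2 + 2 = 7 moves (Manhattan distance per leg), which exceeds the 1-move limit.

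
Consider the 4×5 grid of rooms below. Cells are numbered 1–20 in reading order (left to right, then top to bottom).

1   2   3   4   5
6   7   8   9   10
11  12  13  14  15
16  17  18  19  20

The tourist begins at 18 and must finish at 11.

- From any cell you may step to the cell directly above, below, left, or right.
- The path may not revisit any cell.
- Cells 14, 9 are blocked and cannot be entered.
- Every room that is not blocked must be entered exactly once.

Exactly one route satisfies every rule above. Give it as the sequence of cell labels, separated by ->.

Need to visit all 18 open cells exactly once, starting at 18 and ending at 11.
Cell 5 has only two open neighbours (10 and 4), so the path must pass straight through it: one of those is the cell it's entered from and the other is where it exits.
Route from 18: right 2 to 20, up 3 to 5, left 4 to 1, down 1 to 6, right 2 to 8, down 1 to 13, left 1 to 12, down 1 to 17, left 1 to 16, up 1 to 11 — 17 moves in all.
Check: all 18 open cells covered.

18 -> 19 -> 20 -> 15 -> 10 -> 5 -> 4 -> 3 -> 2 -> 1 -> 6 -> 7 -> 8 -> 13 -> 12 -> 17 -> 16 -> 11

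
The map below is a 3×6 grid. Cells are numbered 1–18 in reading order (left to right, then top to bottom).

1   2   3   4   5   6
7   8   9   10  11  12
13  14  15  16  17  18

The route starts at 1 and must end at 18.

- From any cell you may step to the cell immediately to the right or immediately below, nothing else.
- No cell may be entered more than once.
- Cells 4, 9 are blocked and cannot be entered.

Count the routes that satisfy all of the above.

A right/down-only route from 1 to 18 makes exactly 2 down-moves and 5 right-moves in some order.
With no other constraints that would be C(7,2) = 21 routes.
Subtract routes through each blocked cell (inclusion–exclusion for overlaps): − through 4: 6 − through 9: 12 → 3.
That gives 3 routes.

3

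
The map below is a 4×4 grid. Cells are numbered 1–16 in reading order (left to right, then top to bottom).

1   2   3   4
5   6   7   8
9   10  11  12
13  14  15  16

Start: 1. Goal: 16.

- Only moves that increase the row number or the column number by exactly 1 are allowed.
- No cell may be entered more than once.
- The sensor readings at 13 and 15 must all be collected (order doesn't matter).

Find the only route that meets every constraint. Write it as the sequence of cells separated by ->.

1 -> 5 -> 9 -> 13 -> 14 -> 15 -> 16

Moves only go right or down, so the column and row indices never decrease.
Route from 1: down 3 to 13, right 3 to 16 — 6 moves in all.
Check: all required cells visited.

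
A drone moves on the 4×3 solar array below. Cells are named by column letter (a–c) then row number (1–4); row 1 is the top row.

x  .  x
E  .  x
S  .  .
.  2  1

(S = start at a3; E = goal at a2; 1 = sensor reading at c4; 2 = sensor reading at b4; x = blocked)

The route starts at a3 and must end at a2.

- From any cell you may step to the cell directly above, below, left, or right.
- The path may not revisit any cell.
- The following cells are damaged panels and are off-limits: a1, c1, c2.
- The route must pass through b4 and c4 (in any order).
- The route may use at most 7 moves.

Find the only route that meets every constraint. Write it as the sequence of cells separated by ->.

The 7-move cap with required stops at b4, c4 leaves no slack for detours.
Route from a3: down 1 to a4, right 2 to c4, up 1 to c3, left 1 to b3, up 1 to b2, left 1 to a2 — 7 moves in all.
Check: all required cells visited; 7 ≤ 7 moves.

a3 -> a4 -> b4 -> c4 -> c3 -> b3 -> b2 -> a2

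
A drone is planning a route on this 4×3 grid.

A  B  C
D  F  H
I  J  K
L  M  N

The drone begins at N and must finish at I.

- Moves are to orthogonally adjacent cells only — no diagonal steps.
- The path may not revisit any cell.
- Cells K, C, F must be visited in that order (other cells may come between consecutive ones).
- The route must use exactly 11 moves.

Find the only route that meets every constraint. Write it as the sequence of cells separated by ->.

N -> K -> H -> C -> B -> A -> D -> F -> J -> M -> L -> I

The waypoints must appear in the order K, C, F, with no cell reused.
Route from N: up 3 to C, left 2 to A, down 1 to D, right 1 to F, down 2 to M, left 1 to L, up 1 to I — 11 moves in all.
Check: order respected (K at step 1, C at step 3, F at step 7); 11 moves as required.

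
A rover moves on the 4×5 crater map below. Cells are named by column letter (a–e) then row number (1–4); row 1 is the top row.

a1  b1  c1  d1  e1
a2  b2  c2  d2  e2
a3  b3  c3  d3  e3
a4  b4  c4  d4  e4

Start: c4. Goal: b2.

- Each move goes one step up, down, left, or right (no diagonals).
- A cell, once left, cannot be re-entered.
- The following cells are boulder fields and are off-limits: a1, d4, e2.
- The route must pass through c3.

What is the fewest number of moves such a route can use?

Any route passes through c3 somewhere between c4 and b2. Summing Manhattan distances along the two legs (c4 → c3 → b2) gives a lower bound of 1 + 2 = 3 moves.
A route of 3 moves achieves this: c4 → c3 → c2 → b2.
Since 3 matches the lower bound, it is optimal.

3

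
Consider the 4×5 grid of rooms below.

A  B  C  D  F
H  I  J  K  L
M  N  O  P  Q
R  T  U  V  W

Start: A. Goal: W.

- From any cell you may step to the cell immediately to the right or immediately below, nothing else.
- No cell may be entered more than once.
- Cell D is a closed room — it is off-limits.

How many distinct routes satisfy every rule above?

A right/down-only route from A to W makes exactly 3 down-moves and 4 right-moves in some order.
With no other constraints that would be C(7,3) = 35 routes.
Subtract routes through each blocked cell (inclusion–exclusion for overlaps): − through D: 4 → 31.
That gives 31 routes.

31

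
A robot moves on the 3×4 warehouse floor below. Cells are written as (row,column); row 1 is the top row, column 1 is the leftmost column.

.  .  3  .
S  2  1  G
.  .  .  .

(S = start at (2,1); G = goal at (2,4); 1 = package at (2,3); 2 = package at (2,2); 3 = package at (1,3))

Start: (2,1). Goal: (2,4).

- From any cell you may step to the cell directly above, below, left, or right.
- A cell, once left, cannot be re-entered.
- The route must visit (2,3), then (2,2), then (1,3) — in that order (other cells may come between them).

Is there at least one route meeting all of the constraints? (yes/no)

One route that works: (2,1) → (3,1) → (3,2) → (3,3) → (2,3) → (2,2) → (1,2) → (1,3) → (1,4) → (2,4).

yes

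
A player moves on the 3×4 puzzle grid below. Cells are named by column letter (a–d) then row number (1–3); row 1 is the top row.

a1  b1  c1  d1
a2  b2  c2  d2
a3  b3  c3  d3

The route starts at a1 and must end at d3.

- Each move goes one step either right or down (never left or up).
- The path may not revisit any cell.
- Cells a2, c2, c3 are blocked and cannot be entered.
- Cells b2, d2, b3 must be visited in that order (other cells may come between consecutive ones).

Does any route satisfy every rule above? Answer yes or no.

no

b3 lies to the left of d2, so going from d2 to b3 would need a leftward move — but moves only go right/down, so d2 cannot be visited before b3.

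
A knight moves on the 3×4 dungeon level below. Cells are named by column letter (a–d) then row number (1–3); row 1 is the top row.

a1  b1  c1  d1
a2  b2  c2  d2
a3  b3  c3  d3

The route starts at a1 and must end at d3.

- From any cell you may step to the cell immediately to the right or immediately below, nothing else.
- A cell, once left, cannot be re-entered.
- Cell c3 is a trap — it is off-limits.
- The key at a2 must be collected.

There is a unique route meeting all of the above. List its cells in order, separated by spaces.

Moves only go right or down, so the column and row indices never decrease.
Route from a1: down to a2, 3× right (reaching d2), down to d3 — 5 moves in all.
Check: all required cells visited.

a1 a2 b2 c2 d2 d3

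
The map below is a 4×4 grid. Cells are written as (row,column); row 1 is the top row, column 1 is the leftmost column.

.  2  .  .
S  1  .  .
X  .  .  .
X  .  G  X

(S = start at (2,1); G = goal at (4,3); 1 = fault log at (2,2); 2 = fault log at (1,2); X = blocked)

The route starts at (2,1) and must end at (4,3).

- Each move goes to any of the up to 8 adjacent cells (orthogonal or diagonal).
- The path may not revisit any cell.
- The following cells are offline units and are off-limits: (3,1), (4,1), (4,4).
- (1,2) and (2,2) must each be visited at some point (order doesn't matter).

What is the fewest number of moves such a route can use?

Any route passes through (1,2) and (2,2) in some order between (2,1) and (4,3). Summing Chebyshev distances along each leg and taking the cheapest ordering ((2,1) → (1,2) → (2,2) → (4,3)) gives a lower bound of 1 + 1 + 2 = 4 moves.
A route of 4 moves achieves this: (2,1) → (1,2) → (2,2) → (3,2) → (4,3).
Since 4 matches the lower bound, it is optimal.

4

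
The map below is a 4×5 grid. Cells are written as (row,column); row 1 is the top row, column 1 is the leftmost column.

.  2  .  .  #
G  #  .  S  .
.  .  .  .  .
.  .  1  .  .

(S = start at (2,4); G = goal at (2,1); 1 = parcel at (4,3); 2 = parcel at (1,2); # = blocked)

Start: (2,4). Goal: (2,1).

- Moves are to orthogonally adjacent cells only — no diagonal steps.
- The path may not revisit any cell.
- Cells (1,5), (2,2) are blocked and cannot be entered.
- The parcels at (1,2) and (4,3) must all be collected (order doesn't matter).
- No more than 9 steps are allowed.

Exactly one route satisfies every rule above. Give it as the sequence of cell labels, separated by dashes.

(2,4) - (3,4) - (4,4) - (4,3) - (3,3) - (2,3) - (1,3) - (1,2) - (1,1) - (2,1)

The 9-move cap with required stops at (1,2), (4,3) leaves no slack for detours.
Route from (2,4): 2× down (reaching (4,4)), left to (4,3), 3× up (reaching (1,3)), 2× left (reaching (1,1)), down to (2,1) — 9 moves in all.
Check: all required cells visited; 9 ≤ 9 moves.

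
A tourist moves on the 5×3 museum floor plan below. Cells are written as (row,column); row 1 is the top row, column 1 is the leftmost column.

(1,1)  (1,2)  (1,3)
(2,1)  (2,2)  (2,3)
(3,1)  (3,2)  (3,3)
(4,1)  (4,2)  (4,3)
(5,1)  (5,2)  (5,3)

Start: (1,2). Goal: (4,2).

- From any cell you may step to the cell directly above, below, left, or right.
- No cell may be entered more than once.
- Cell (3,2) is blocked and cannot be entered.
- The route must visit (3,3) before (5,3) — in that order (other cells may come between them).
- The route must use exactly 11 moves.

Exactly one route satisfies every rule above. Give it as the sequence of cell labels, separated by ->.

(1,2) -> (1,1) -> (2,1) -> (2,2) -> (2,3) -> (3,3) -> (4,3) -> (5,3) -> (5,2) -> (5,1) -> (4,1) -> (4,2)

The waypoints must appear in the order (3,3), (5,3), with no cell reused.
Route from (1,2): left 1 to (1,1), down 1 to (2,1), right 2 to (2,3), down 3 to (5,3), left 2 to (5,1), up 1 to (4,1), right 1 to (4,2) — 11 moves in all.
Check: order respected ((3,3) at step 5, (5,3) at step 7); 11 moves as required.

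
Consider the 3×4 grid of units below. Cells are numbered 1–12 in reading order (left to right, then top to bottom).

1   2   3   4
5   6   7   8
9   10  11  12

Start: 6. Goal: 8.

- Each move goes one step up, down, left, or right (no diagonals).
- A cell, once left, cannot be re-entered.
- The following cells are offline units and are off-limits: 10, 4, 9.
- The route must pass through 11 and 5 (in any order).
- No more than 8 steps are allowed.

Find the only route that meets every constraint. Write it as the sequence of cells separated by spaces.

6 5 1 2 3 7 11 12 8

Any route must reach 11 and 5 and still end at 8 within 8 moves, so the order of the required stops is forced.
Route from 6: left to 5, up to 1, 2× right (reaching 3), 2× down (reaching 11), right to 12, up to 8 — 8 moves in all.
Check: all required cells visited; 8 ≤ 8 moves.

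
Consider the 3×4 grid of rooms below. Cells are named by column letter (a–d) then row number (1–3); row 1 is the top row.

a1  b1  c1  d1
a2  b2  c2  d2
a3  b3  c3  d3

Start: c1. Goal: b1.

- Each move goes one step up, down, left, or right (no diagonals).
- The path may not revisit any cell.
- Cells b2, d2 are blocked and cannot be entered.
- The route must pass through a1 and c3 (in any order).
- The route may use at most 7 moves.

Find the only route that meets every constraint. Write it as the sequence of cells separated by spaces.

c1 c2 c3 b3 a3 a2 a1 b1

The 7-move cap with required stops at a1, c3 leaves no slack for detours.
Route from c1: down 2 to c3, left 2 to a3, up 2 to a1, right 1 to b1 — 7 moves in all.
Check: all required cells visited; 7 ≤ 7 moves.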